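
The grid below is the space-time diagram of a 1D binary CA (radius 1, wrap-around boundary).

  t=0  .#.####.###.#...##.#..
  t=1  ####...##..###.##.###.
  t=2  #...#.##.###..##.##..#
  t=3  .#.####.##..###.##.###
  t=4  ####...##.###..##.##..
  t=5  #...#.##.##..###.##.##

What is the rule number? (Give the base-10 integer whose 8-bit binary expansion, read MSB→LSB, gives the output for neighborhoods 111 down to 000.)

  ### -> .   bit 7 = 0  t=0,i=4
  ##. -> .   bit 6 = 0  t=0,i=6
  #.# -> #   bit 5 = 1  t=0,i=2
  #.. -> #   bit 4 = 1  t=0,i=13
  .## -> #   bit 3 = 1  t=0,i=3
  .#. -> #   bit 2 = 1  t=0,i=1
  ..# -> #   bit 1 = 1  t=0,i=0
  ... -> .   bit 0 = 0  t=0,i=14
  bits 00111110 = 62

62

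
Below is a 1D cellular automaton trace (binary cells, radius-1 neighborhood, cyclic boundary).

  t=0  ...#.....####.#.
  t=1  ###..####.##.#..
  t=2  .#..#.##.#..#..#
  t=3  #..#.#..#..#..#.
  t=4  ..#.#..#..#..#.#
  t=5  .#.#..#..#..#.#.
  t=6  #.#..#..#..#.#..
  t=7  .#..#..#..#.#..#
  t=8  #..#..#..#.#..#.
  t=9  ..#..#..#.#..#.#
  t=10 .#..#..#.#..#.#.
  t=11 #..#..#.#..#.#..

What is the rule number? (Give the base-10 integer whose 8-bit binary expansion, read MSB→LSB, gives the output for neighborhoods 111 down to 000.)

163

  ### -> #   bit 7 = 1  t=0,i=10
  ##. -> .   bit 6 = 0  t=0,i=12
  #.# -> #   bit 5 = 1  t=0,i=13
  #.. -> .   bit 4 = 0  t=0,i=4
  .## -> .   bit 3 = 0  t=0,i=9
  .#. -> .   bit 2 = 0  t=0,i=3
  ..# -> #   bit 1 = 1  t=0,i=2
  ... -> #   bit 0 = 1  t=0,i=0
  bits 10100011 = 163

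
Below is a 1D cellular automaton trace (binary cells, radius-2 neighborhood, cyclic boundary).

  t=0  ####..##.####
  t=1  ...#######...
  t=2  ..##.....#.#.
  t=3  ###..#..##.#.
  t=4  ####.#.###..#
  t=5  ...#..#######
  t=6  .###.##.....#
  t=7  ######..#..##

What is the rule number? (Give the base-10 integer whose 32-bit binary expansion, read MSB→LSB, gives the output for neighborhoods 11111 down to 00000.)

987457788

  nb #####: next=.  (t=0,i=0, bit31=0)
  nb ####.: next=.  (t=0,i=2, bit30=0)
  nb ###.#: next=#  (t=4,i=3, bit29=1)
  nb ###..: next=#  (t=0,i=3, bit28=1)
  nb ##.##: next=#  (t=0,i=8, bit27=1)
  nb ##.#.: next=.  (t=3,i=10, bit26=0)
  nb ##..#: next=#  (t=0,i=4, bit25=1)
  nb ##...: next=.  (t=1,i=10, bit24=0)
  nb #.###: next=#  (t=0,i=9, bit23=1)
  nb #.##.: next=#  (t=6,i=5, bit22=1)
  nb #.#.#: next=.  (t=3,i=11, bit21=0)
  nb #.#..: next=#  (t=2,i=11, bit20=1)
  nb #..##: next=#  (t=0,i=5, bit19=1)
  nb #..#.: next=.  (t=3,i=4, bit18=0)
  nb #...#: next=#  (t=2,i=0, bit17=1)
  nb #....: next=#  (t=1,i=11, bit16=1)
  nb .####: next=.  (t=0,i=10, bit15=0)
  nb .###.: next=#  (t=3,i=1, bit14=1)
  nb .##.#: next=#  (t=0,i=7, bit13=1)
  nb .##..: next=.  (t=2,i=3, bit12=0)
  nb .#.##: next=#  (t=3,i=12, bit11=1)
  nb .#.#.: next=.  (t=2,i=10, bit10=0)
  nb .#..#: next=.  (t=3,i=6, bit9=0)
  nb .#...: next=.  (t=2,i=12, bit8=0)
  nb ..###: next=#  (t=1,i=3, bit7=1)
  nb ..##.: next=#  (t=0,i=6, bit6=1)
  nb ..#.#: next=#  (t=2,i=9, bit5=1)
  nb ..#..: next=#  (t=3,i=5, bit4=1)
  nb ...##: next=#  (t=1,i=2, bit3=1)
  nb ...#.: next=#  (t=2,i=8, bit2=1)
  nb ....#: next=.  (t=1,i=1, bit1=0)
  nb .....: next=.  (t=1,i=0, bit0=0)
  bits 00111010110110110110100011111100 = 987457788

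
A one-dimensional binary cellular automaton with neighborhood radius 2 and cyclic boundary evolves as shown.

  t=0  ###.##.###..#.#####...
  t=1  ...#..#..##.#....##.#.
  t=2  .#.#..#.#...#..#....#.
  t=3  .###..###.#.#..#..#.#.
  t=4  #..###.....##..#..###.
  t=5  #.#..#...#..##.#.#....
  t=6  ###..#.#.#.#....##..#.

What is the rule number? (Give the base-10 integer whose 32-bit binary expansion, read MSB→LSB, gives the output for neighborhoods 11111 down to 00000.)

1511658546

  [31] ##### => .  t=0,i=16
  [30] ####. => #  t=0,i=17
  [29] ###.# => .  t=0,i=2
  [28] ###.. => #  t=0,i=9
  [27] ##.## => #  t=0,i=3
  [26] ##.#. => .  t=1,i=11
  [25] ##..# => #  t=0,i=10
  [24] ##... => .  t=0,i=19
  [23] #.### => .  t=0,i=7
  [22] #.##. => .  t=0,i=4
  [21] #.#.# => .  t=3,i=10
  [20] #.#.. => #  t=1,i=12
  [19] #..## => #  t=1,i=8
  [18] #..#. => .  t=0,i=11
  [17] #...# => #  t=0,i=20
  [16] #.... => .  t=1,i=0
  [15] .#### => .  t=0,i=15
  [14] .###. => .  t=0,i=1
  [13] .##.# => .  t=0,i=5
  [12] .##.. => #  t=4,i=12
  [11] .#.## => .  t=0,i=13
  [10] .#.#. => #  t=2,i=2
  [9] .#..# => .  t=1,i=4
  [8] .#... => .  t=1,i=13
  [7] ..### => .  t=0,i=0
  [6] ..##. => .  t=1,i=9
  [5] ..#.# => #  t=0,i=12
  [4] ..#.. => #  t=1,i=3
  [3] ...## => .  t=0,i=21
  [2] ...#. => .  t=1,i=2
  [1] ....# => #  t=1,i=1
  [0] ..... => .  t=4,i=8
  bits 01011010000110100001010000110010 = 1511658546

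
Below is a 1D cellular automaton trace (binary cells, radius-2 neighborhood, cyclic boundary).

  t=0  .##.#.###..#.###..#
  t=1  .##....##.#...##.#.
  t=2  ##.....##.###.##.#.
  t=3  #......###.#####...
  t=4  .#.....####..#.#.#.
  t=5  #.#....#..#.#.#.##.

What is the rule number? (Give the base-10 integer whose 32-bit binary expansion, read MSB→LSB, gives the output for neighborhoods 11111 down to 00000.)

  #####|#  b31=1 t=3,i=13
  ####.|.  b30=0 t=3,i=14
  ###.#|#  b29=1 t=2,i=12
  ###..|#  b28=1 t=0,i=8
  ##.##|#  b27=1 t=2,i=9
  ##.#.|.  b26=0 t=0,i=3
  ##..#|.  b25=0 t=0,i=9
  ##...|.  b24=0 t=1,i=3
  #.###|.  b23=0 t=0,i=6
  #.##.|#  b22=1 t=0,i=1
  #.#.#|.  b21=0 t=0,i=4
  #.#..|#  b20=1 t=1,i=10
  #..##|#  b19=1 t=1,i=0
  #..#.|#  b18=1 t=0,i=10
  #...#|#  b17=1 t=1,i=12
  #....|.  b16=0 t=1,i=4
  .####|.  b15=0 t=3,i=12
  .###.|#  b14=1 t=0,i=7
  .##.#|#  b13=1 t=0,i=2
  .##..|.  b12=0 t=1,i=2
  .#.##|.  b11=0 t=0,i=0
  .#.#.|#  b10=1 t=4,i=14
  .#..#|.  b9=0 t=1,i=18
  .#...|#  b8=1 t=1,i=11
  ..###|#  b7=1 t=3,i=7
  ..##.|#  b6=1 t=1,i=1
  ..#.#|.  b5=0 t=0,i=11
  ..#..|.  b4=0 t=3,i=0
  ...##|.  b3=0 t=1,i=6
  ...#.|.  b2=0 t=3,i=18
  ....#|.  b1=0 t=1,i=5
  .....|.  b0=0 t=2,i=4
  bits 10111000010111100110010111000000 = 3093194176

3093194176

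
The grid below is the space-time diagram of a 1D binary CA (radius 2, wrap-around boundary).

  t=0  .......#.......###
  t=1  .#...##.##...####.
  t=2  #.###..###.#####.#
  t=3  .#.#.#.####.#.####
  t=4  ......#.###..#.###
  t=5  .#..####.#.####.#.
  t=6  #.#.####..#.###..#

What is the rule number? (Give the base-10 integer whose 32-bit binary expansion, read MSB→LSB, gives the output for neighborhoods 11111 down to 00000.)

  #####|.  b31=0 t=2,i=13
  ####.|#  b30=1 t=1,i=15
  ###.#|#  b29=1 t=2,i=9
  ###..|.  b28=0 t=0,i=17
  ##.##|#  b27=1 t=1,i=7
  ##.#.|.  b26=0 t=3,i=0
  ##..#|#  b25=1 t=1,i=17
  ##...|.  b24=0 t=0,i=0
  #.###|.  b23=0 t=2,i=2
  #.##.|#  b22=1 t=1,i=8
  #.#.#|.  b21=0 t=3,i=1
  #.#..|.  b20=0 t=5,i=16
  #..##|.  b19=0 t=2,i=6
  #..#.|#  b18=1 t=1,i=0
  #...#|#  b17=1 t=1,i=3
  #....|#  b16=1 t=0,i=1
  .####|#  b15=1 t=1,i=14
  .###.|#  b14=1 t=0,i=16
  .##.#|.  b13=0 t=1,i=6
  .##..|#  b12=1 t=1,i=9
  .#.##|#  b11=1 t=3,i=6
  .#.#.|.  b10=0 t=3,i=2
  .#..#|#  b9=1 t=5,i=2
  .#...|#  b8=1 t=0,i=8
  ..###|#  b7=1 t=0,i=15
  ..##.|.  b6=0 t=1,i=5
  ..#.#|#  b5=1 t=4,i=6
  ..#..|.  b4=0 t=0,i=7
  ...##|#  b3=1 t=0,i=14
  ...#.|#  b2=1 t=0,i=6
  ....#|#  b1=1 t=0,i=5
  .....|.  b0=0 t=0,i=2
  bits 01101010010001111101101110101110 = 1783094190

1783094190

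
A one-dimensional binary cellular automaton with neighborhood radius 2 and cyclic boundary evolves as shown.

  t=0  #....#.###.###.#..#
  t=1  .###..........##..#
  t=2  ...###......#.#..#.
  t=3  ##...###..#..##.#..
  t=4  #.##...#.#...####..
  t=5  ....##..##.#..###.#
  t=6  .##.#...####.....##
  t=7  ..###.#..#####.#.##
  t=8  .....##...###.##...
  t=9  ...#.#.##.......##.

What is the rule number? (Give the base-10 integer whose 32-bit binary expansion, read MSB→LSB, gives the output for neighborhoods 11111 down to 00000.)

  [31] ##### => #  t=7,i=11
  [30] ####. => #  t=4,i=15
  [29] ###.# => .  t=0,i=9
  [28] ###.. => #  t=1,i=3
  [27] ##.## => .  t=0,i=10
  [26] ##.#. => #  t=0,i=14
  [25] ##..# => .  t=1,i=16
  [24] ##... => #  t=0,i=1
  [23] #.### => .  t=0,i=7
  [22] #.##. => .  t=4,i=2
  [21] #.#.# => #  t=7,i=15
  [20] #.#.. => #  t=0,i=15
  [19] #..## => .  t=0,i=17
  [18] #..#. => #  t=1,i=17
  [17] #...# => #  t=3,i=3
  [16] #.... => #  t=0,i=2
  [15] .#### => #  t=4,i=14
  [14] .###. => .  t=0,i=8
  [13] .##.# => #  t=3,i=14
  [12] .##.. => .  t=0,i=0
  [11] .#.## => .  t=0,i=6
  [10] .#.#. => #  t=2,i=13
  [9] .#..# => .  t=0,i=16
  [8] .#... => .  t=2,i=18
  [7] ..### => .  t=2,i=3
  [6] ..##. => #  t=0,i=18
  [5] ..#.# => .  t=0,i=5
  [4] ..#.. => .  t=2,i=17
  [3] ...## => .  t=1,i=13
  [2] ...#. => .  t=0,i=4
  [1] ....# => #  t=0,i=3
  [0] ..... => .  t=1,i=6
  bits 11010101001101111010010001000010 = 3577193538

3577193538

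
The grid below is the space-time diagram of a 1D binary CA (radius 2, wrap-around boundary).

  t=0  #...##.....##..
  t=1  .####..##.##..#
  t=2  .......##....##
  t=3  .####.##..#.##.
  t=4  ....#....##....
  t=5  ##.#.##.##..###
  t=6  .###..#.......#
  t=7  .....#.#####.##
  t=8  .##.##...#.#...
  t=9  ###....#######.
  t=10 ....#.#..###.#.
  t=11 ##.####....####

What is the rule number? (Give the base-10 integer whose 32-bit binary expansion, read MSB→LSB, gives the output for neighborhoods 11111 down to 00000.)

2755077485

  ##### -> #   bit 31 = 1  t=5,i=14
  ####. -> .   bit 30 = 0  t=1,i=3
  ###.# -> #   bit 29 = 1  t=3,i=4
  ###.. -> .   bit 28 = 0  t=1,i=4
  ##.## -> .   bit 27 = 0  t=1,i=9
  ##.#. -> #   bit 26 = 1  t=5,i=2
  ##..# -> .   bit 25 = 0  t=0,i=13
  ##... -> .   bit 24 = 0  t=0,i=6
  #.### -> .   bit 23 = 0  t=1,i=1
  #.##. -> .   bit 22 = 0  t=1,i=10
  #.#.# -> #   bit 21 = 1  t=5,i=3
  #.#.. -> #   bit 20 = 1  t=8,i=11
  #..## -> .   bit 19 = 0  t=1,i=6
  #..#. -> #   bit 18 = 1  t=0,i=14
  #...# -> #   bit 17 = 1  t=0,i=2
  #.... -> #   bit 16 = 1  t=0,i=7
  .#### -> .   bit 15 = 0  t=1,i=2
  .###. -> .   bit 14 = 0  t=6,i=2
  .##.# -> #   bit 13 = 1  t=1,i=8
  .##.. -> .   bit 12 = 0  t=0,i=5
  .#.## -> .   bit 11 = 0  t=1,i=0
  .#.#. -> #   bit 10 = 1  t=8,i=10
  .#..# -> .   bit 9 = 0  t=10,i=7
  .#... -> #   bit 8 = 1  t=0,i=1
  ..### -> .   bit 7 = 0  t=3,i=1
  ..##. -> #   bit 6 = 1  t=0,i=4
  ..#.# -> #   bit 5 = 1  t=1,i=14
  ..#.. -> .   bit 4 = 0  t=0,i=0
  ...## -> #   bit 3 = 1  t=0,i=3
  ...#. -> #   bit 2 = 1  t=4,i=3
  ....# -> .   bit 1 = 0  t=0,i=9
  ..... -> #   bit 0 = 1  t=0,i=8
  bits 10100100001101110010010101101101 = 2755077485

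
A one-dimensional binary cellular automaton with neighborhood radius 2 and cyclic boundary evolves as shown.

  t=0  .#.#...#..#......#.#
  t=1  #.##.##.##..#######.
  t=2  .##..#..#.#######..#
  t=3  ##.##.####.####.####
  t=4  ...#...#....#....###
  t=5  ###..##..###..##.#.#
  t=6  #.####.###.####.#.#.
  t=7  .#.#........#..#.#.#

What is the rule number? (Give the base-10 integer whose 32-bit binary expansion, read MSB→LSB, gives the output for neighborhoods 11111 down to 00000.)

  #####|#  b31=1 t=1,i=14
  ####.|.  b30=0 t=1,i=17
  ###.#|.  b29=0 t=1,i=18
  ###..|#  b28=1 t=2,i=16
  ##.##|.  b27=0 t=1,i=4
  ##.#.|#  b26=1 t=1,i=19
  ##..#|#  b25=1 t=1,i=10
  ##...|#  b24=1 t=4,i=0
  #.###|.  b23=0 t=2,i=10
  #.##.|#  b22=1 t=1,i=2
  #.#.#|.  b21=0 t=0,i=1
  #.#..|#  b20=1 t=0,i=3
  #..##|#  b19=1 t=1,i=11
  #..#.|#  b18=1 t=0,i=9
  #...#|#  b17=1 t=0,i=5
  #....|#  b16=1 t=0,i=12
  .####|#  b15=1 t=1,i=13
  .###.|.  b14=0 t=4,i=18
  .##.#|.  b13=0 t=1,i=3
  .##..|.  b12=0 t=1,i=9
  .#.##|#  b11=1 t=1,i=1
  .#.#.|#  b10=1 t=0,i=0
  .#..#|#  b9=1 t=0,i=8
  .#...|.  b8=0 t=0,i=4
  ..###|#  b7=1 t=1,i=12
  ..##.|#  b6=1 t=5,i=5
  ..#.#|#  b5=1 t=0,i=17
  ..#..|.  b4=0 t=0,i=7
  ...##|.  b3=0 t=4,i=16
  ...#.|#  b2=1 t=0,i=6
  ....#|#  b1=1 t=0,i=15
  .....|#  b0=1 t=0,i=13
  bits 10010111010111111000111011100111 = 2539622119

2539622119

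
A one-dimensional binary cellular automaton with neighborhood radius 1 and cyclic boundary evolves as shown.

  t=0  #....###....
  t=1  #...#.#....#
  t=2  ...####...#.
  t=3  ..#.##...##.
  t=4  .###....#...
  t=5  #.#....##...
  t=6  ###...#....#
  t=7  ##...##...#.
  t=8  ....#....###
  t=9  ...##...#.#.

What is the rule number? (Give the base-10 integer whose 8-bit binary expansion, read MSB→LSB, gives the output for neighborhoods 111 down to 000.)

  nb ###: next=#  (t=0,i=6, bit7=1)
  nb ##.: next=.  (t=0,i=7, bit6=0)
  nb #.#: next=#  (t=1,i=5, bit5=1)
  nb #..: next=.  (t=0,i=1, bit4=0)
  nb .##: next=.  (t=0,i=5, bit3=0)
  nb .#.: next=#  (t=0,i=0, bit2=1)
  nb ..#: next=#  (t=0,i=4, bit1=1)
  nb ...: next=.  (t=0,i=2, bit0=0)
  bits 10100110 = 166

166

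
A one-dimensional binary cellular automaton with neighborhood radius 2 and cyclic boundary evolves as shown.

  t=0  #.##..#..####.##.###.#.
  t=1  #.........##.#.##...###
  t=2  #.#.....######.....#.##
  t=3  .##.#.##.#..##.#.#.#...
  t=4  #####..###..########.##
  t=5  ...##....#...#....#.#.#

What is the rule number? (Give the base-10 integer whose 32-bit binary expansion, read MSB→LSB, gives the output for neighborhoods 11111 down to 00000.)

  [31] ##### => .  t=2,i=10
  [30] ####. => #  t=0,i=11
  [29] ###.# => .  t=0,i=12
  [28] ###.. => #  t=1,i=0
  [27] ##.## => #  t=0,i=13
  [26] ##.#. => #  t=0,i=20
  [25] ##..# => .  t=0,i=4
  [24] ##... => .  t=1,i=1
  [23] #.### => .  t=0,i=17
  [22] #.##. => .  t=0,i=2
  [21] #.#.# => #  t=0,i=0
  [20] #.#.. => #  t=2,i=2
  [19] #..## => .  t=0,i=8
  [18] #..#. => .  t=0,i=5
  [17] #...# => .  t=1,i=18
  [16] #.... => #  t=1,i=2
  [15] .#### => #  t=0,i=10
  [14] .###. => .  t=0,i=18
  [13] .##.# => #  t=0,i=15
  [12] .##.. => .  t=0,i=3
  [11] .#.## => .  t=0,i=1
  [10] .#.#. => #  t=0,i=22
  [9] .#..# => .  t=0,i=7
  [8] .#... => .  t=2,i=3
  [7] ..### => .  t=0,i=9
  [6] ..##. => #  t=1,i=10
  [5] ..#.# => #  t=2,i=19
  [4] ..#.. => .  t=0,i=6
  [3] ...## => #  t=1,i=9
  [2] ...#. => .  t=2,i=18
  [1] ....# => #  t=1,i=8
  [0] ..... => .  t=1,i=3
  bits 01011100001100011010010001101010 = 1546757226

1546757226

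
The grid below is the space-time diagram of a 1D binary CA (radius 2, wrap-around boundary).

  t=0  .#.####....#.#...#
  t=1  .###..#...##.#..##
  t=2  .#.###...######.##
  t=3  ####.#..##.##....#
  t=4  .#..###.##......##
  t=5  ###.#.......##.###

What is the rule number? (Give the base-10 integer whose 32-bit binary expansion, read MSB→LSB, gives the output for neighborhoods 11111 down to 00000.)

  [31] ##### => #  t=2,i=11
  [30] ####. => .  t=0,i=5
  [29] ###.# => .  t=2,i=14
  [28] ###.. => #  t=0,i=6
  [27] ##.## => .  t=1,i=0
  [26] ##.#. => #  t=1,i=12
  [25] ##..# => #  t=1,i=4
  [24] ##... => .  t=0,i=7
  [23] #.### => #  t=0,i=3
  [22] #.##. => .  t=2,i=16
  [21] #.#.# => #  t=0,i=1
  [20] #.#.. => #  t=0,i=13
  [19] #..## => .  t=1,i=15
  [18] #..#. => #  t=1,i=5
  [17] #...# => .  t=0,i=15
  [16] #.... => .  t=0,i=8
  [15] .#### => .  t=0,i=4
  [14] .###. => .  t=1,i=2
  [13] .##.# => #  t=1,i=11
  [12] .##.. => .  t=3,i=12
  [11] .#.## => #  t=0,i=2
  [10] .#.#. => .  t=0,i=0
  [9] .#..# => #  t=1,i=14
  [8] .#... => .  t=0,i=14
  [7] ..### => #  t=2,i=9
  [6] ..##. => #  t=1,i=10
  [5] ..#.# => #  t=0,i=11
  [4] ..#.. => .  t=1,i=6
  [3] ...## => #  t=1,i=9
  [2] ...#. => #  t=0,i=10
  [1] ....# => .  t=0,i=9
  [0] ..... => #  t=4,i=12
  bits 10010110101101000010101011101101 = 2528389869

2528389869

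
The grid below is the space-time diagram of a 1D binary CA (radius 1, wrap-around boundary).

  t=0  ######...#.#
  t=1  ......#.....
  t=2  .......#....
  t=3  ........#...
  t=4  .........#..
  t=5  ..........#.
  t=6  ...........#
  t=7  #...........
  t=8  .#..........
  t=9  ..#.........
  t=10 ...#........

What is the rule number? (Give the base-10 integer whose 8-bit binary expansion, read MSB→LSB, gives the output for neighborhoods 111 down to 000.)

16

  ### -> .   bit 7 = 0  t=0,i=0
  ##. -> .   bit 6 = 0  t=0,i=5
  #.# -> .   bit 5 = 0  t=0,i=10
  #.. -> #   bit 4 = 1  t=0,i=6
  .## -> .   bit 3 = 0  t=0,i=11
  .#. -> .   bit 2 = 0  t=0,i=9
  ..# -> .   bit 1 = 0  t=0,i=8
  ... -> .   bit 0 = 0  t=0,i=7
  bits 00010000 = 16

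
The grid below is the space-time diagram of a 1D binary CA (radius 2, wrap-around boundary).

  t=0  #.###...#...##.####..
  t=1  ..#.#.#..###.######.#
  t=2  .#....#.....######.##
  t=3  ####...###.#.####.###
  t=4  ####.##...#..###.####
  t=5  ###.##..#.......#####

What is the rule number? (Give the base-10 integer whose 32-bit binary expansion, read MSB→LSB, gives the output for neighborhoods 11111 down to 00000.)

  nb #####: next=#  (t=1,i=15, bit31=1)
  nb ####.: next=#  (t=0,i=17, bit30=1)
  nb ###.#: next=.  (t=1,i=11, bit29=0)
  nb ###..: next=#  (t=0,i=4, bit28=1)
  nb ##.##: next=#  (t=0,i=14, bit27=1)
  nb ##.#.: next=#  (t=1,i=19, bit26=1)
  nb ##..#: next=.  (t=0,i=19, bit25=0)
  nb ##...: next=.  (t=0,i=5, bit24=0)
  nb #.###: next=#  (t=0,i=2, bit23=1)
  nb #.##.: next=#  (t=2,i=19, bit22=1)
  nb #.#.#: next=.  (t=1,i=4, bit21=0)
  nb #.#..: next=#  (t=1,i=6, bit20=1)
  nb #..##: next=.  (t=1,i=8, bit19=0)
  nb #..#.: next=#  (t=0,i=20, bit18=1)
  nb #...#: next=#  (t=0,i=6, bit17=1)
  nb #....: next=#  (t=2,i=3, bit16=1)
  nb .####: next=#  (t=0,i=16, bit15=1)
  nb .###.: next=.  (t=0,i=3, bit14=0)
  nb .##.#: next=#  (t=0,i=13, bit13=1)
  nb .##..: next=.  (t=4,i=6, bit12=0)
  nb .#.##: next=.  (t=0,i=1, bit11=0)
  nb .#.#.: next=.  (t=1,i=3, bit10=0)
  nb .#..#: next=.  (t=1,i=0, bit9=0)
  nb .#...: next=#  (t=0,i=9, bit8=1)
  nb ..###: next=.  (t=1,i=9, bit7=0)
  nb ..##.: next=.  (t=0,i=12, bit6=0)
  nb ..#.#: next=.  (t=0,i=0, bit5=0)
  nb ..#..: next=.  (t=0,i=8, bit4=0)
  nb ...##: next=#  (t=0,i=11, bit3=1)
  nb ...#.: next=.  (t=0,i=7, bit2=0)
  nb ....#: next=.  (t=2,i=4, bit1=0)
  nb .....: next=#  (t=2,i=9, bit0=1)
  bits 11011100110101111010000100001001 = 3705118985

3705118985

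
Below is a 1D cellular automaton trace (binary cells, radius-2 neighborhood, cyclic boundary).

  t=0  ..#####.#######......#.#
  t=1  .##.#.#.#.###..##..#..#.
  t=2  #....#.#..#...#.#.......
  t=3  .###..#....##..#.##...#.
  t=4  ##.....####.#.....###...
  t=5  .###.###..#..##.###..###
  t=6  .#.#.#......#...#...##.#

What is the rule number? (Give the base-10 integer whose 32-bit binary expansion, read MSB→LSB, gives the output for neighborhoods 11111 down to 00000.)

2710246794

  nb #####: next=#  (t=0,i=4, bit31=1)
  nb ####.: next=.  (t=0,i=5, bit30=0)
  nb ###.#: next=#  (t=0,i=6, bit29=1)
  nb ###..: next=.  (t=0,i=14, bit28=0)
  nb ##.##: next=.  (t=0,i=7, bit27=0)
  nb ##.#.: next=.  (t=1,i=3, bit26=0)
  nb ##..#: next=.  (t=1,i=13, bit25=0)
  nb ##...: next=#  (t=0,i=15, bit24=1)
  nb #.###: next=#  (t=0,i=8, bit23=1)
  nb #.##.: next=.  (t=3,i=17, bit22=0)
  nb #.#.#: next=.  (t=1,i=4, bit21=0)
  nb #.#..: next=.  (t=0,i=23, bit20=0)
  nb #..##: next=#  (t=0,i=1, bit19=1)
  nb #..#.: next=.  (t=1,i=18, bit18=0)
  nb #...#: next=#  (t=2,i=12, bit17=1)
  nb #....: next=#  (t=0,i=16, bit16=1)
  nb .####: next=.  (t=0,i=3, bit15=0)
  nb .###.: next=.  (t=1,i=11, bit14=0)
  nb .##.#: next=.  (t=1,i=2, bit13=0)
  nb .##..: next=#  (t=1,i=16, bit12=1)
  nb .#.##: next=.  (t=1,i=9, bit11=0)
  nb .#.#.: next=#  (t=0,i=22, bit10=1)
  nb .#..#: next=.  (t=0,i=0, bit9=0)
  nb .#...: next=#  (t=2,i=1, bit8=1)
  nb ..###: next=#  (t=0,i=2, bit7=1)
  nb ..##.: next=.  (t=1,i=1, bit6=0)
  nb ..#.#: next=.  (t=0,i=21, bit5=0)
  nb ..#..: next=.  (t=1,i=19, bit4=0)
  nb ...##: next=#  (t=3,i=10, bit3=1)
  nb ...#.: next=.  (t=0,i=20, bit2=0)
  nb ....#: next=#  (t=0,i=19, bit1=1)
  nb .....: next=.  (t=0,i=17, bit0=0)
  bits 10100001100010110001010110001010 = 2710246794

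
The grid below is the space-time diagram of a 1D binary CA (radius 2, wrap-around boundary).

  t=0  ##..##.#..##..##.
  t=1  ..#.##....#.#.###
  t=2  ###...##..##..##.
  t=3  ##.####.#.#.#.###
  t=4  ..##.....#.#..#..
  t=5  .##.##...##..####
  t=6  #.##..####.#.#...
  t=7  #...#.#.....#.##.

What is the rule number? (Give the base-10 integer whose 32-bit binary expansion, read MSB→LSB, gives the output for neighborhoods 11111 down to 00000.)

  nb #####: next=.  (t=3,i=16, bit31=0)
  nb ####.: next=.  (t=3,i=0, bit30=0)
  nb ###.#: next=.  (t=3,i=1, bit29=0)
  nb ###..: next=.  (t=1,i=16, bit28=0)
  nb ##.##: next=#  (t=0,i=16, bit27=1)
  nb ##.#.: next=.  (t=0,i=6, bit26=0)
  nb ##..#: next=#  (t=0,i=2, bit25=1)
  nb ##...: next=#  (t=1,i=6, bit24=1)
  nb #.###: next=#  (t=1,i=14, bit23=1)
  nb #.##.: next=.  (t=0,i=0, bit22=0)
  nb #.#.#: next=.  (t=1,i=12, bit21=0)
  nb #.#..: next=.  (t=0,i=7, bit20=0)
  nb #..##: next=.  (t=0,i=3, bit19=0)
  nb #..#.: next=#  (t=1,i=1, bit18=1)
  nb #...#: next=#  (t=2,i=4, bit17=1)
  nb #....: next=#  (t=1,i=7, bit16=1)
  nb .####: next=.  (t=3,i=4, bit15=0)
  nb .###.: next=#  (t=1,i=15, bit14=1)
  nb .##.#: next=#  (t=0,i=5, bit13=1)
  nb .##..: next=.  (t=0,i=1, bit12=0)
  nb .#.##: next=.  (t=1,i=3, bit11=0)
  nb .#.#.: next=#  (t=1,i=11, bit10=1)
  nb .#..#: next=.  (t=0,i=8, bit9=0)
  nb .#...: next=#  (t=4,i=15, bit8=1)
  nb ..###: next=#  (t=5,i=13, bit7=1)
  nb ..##.: next=#  (t=0,i=4, bit6=1)
  nb ..#.#: next=#  (t=1,i=2, bit5=1)
  nb ..#..: next=#  (t=4,i=14, bit4=1)
  nb ...##: next=#  (t=2,i=5, bit3=1)
  nb ...#.: next=.  (t=1,i=9, bit2=0)
  nb ....#: next=.  (t=1,i=8, bit1=0)
  nb .....: next=.  (t=4,i=6, bit0=0)
  bits 00001011100001110110010111111000 = 193422840

193422840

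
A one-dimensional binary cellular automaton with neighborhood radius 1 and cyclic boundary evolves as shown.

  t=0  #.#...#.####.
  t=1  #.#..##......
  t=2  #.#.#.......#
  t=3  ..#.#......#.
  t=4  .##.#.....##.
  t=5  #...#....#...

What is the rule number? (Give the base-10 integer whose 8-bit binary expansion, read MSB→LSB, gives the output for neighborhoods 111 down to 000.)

6

  nb ###: next=.  (t=0,i=9, bit7=0)
  nb ##.: next=.  (t=0,i=11, bit6=0)
  nb #.#: next=.  (t=0,i=1, bit5=0)
  nb #..: next=.  (t=0,i=3, bit4=0)
  nb .##: next=.  (t=0,i=8, bit3=0)
  nb .#.: next=#  (t=0,i=0, bit2=1)
  nb ..#: next=#  (t=0,i=5, bit1=1)
  nb ...: next=.  (t=0,i=4, bit0=0)
  bits 00000110 = 6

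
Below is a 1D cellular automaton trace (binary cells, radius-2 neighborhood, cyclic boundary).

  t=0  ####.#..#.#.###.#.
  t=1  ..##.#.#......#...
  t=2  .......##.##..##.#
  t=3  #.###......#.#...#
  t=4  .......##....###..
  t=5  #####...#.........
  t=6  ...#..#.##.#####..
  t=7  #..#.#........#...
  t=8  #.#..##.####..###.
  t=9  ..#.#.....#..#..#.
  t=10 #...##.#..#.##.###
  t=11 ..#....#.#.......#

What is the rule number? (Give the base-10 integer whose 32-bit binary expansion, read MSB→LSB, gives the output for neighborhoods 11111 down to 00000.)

  [31] ##### => .  t=5,i=2
  [30] ####. => #  t=0,i=2
  [29] ###.# => #  t=0,i=3
  [28] ###.. => .  t=3,i=4
  [27] ##.## => .  t=2,i=9
  [26] ##.#. => .  t=0,i=4
  [25] ##..# => .  t=2,i=12
  [24] ##... => .  t=3,i=5
  [23] #.### => .  t=0,i=0
  [22] #.##. => .  t=2,i=10
  [21] #.#.# => .  t=0,i=10
  [20] #.#.. => #  t=0,i=5
  [19] #..## => #  t=2,i=13
  [18] #..#. => #  t=0,i=7
  [17] #...# => #  t=3,i=15
  [16] #.... => .  t=1,i=9
  [15] .#### => .  t=0,i=1
  [14] .###. => .  t=0,i=13
  [13] .##.# => .  t=1,i=3
  [12] .##.. => #  t=2,i=11
  [11] .#.## => .  t=0,i=11
  [10] .#.#. => .  t=0,i=9
  [9] .#..# => .  t=0,i=6
  [8] .#... => #  t=1,i=8
  [7] ..### => .  t=4,i=13
  [6] ..##. => .  t=1,i=2
  [5] ..#.# => .  t=0,i=8
  [4] ..#.. => #  t=1,i=14
  [3] ...## => .  t=1,i=1
  [2] ...#. => .  t=1,i=13
  [1] ....# => .  t=1,i=0
  [0] ..... => #  t=1,i=10
  bits 01100000000111100001000100010001 = 1612583185

1612583185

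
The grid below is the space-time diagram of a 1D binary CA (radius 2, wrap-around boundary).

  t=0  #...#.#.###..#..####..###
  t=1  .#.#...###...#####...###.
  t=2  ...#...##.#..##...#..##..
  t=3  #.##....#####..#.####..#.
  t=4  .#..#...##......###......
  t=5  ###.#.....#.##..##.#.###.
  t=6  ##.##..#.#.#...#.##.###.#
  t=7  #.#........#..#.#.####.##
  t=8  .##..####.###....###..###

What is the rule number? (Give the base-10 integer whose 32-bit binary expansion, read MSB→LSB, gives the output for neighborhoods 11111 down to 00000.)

228125333

  nb #####: next=.  (t=1,i=15, bit31=0)
  nb ####.: next=.  (t=0,i=18, bit30=0)
  nb ###.#: next=.  (t=5,i=2, bit29=0)
  nb ###..: next=.  (t=0,i=0, bit28=0)
  nb ##.##: next=#  (t=5,i=24, bit27=1)
  nb ##.#.: next=#  (t=2,i=9, bit26=1)
  nb ##..#: next=.  (t=0,i=11, bit25=0)
  nb ##...: next=#  (t=0,i=1, bit24=1)
  nb #.###: next=#  (t=0,i=8, bit23=1)
  nb #.##.: next=.  (t=3,i=2, bit22=0)
  nb #.#.#: next=.  (t=0,i=6, bit21=0)
  nb #.#..: next=#  (t=1,i=3, bit20=1)
  nb #..##: next=#  (t=0,i=15, bit19=1)
  nb #..#.: next=.  (t=0,i=12, bit18=0)
  nb #...#: next=.  (t=0,i=2, bit17=0)
  nb #....: next=.  (t=2,i=24, bit16=0)
  nb .####: next=#  (t=0,i=17, bit15=1)
  nb .###.: next=#  (t=0,i=9, bit14=1)
  nb .##.#: next=#  (t=2,i=8, bit13=1)
  nb .##..: next=.  (t=2,i=14, bit12=0)
  nb .#.##: next=#  (t=0,i=7, bit11=1)
  nb .#.#.: next=.  (t=0,i=5, bit10=0)
  nb .#..#: next=#  (t=0,i=14, bit9=1)
  nb .#...: next=.  (t=1,i=4, bit8=0)
  nb ..###: next=#  (t=0,i=16, bit7=1)
  nb ..##.: next=.  (t=2,i=7, bit6=0)
  nb ..#.#: next=.  (t=0,i=4, bit5=0)
  nb ..#..: next=#  (t=0,i=13, bit4=1)
  nb ...##: next=.  (t=1,i=6, bit3=0)
  nb ...#.: next=#  (t=0,i=3, bit2=1)
  nb ....#: next=.  (t=2,i=1, bit1=0)
  nb .....: next=#  (t=2,i=0, bit0=1)
  bits 00001101100110001110101010010101 = 228125333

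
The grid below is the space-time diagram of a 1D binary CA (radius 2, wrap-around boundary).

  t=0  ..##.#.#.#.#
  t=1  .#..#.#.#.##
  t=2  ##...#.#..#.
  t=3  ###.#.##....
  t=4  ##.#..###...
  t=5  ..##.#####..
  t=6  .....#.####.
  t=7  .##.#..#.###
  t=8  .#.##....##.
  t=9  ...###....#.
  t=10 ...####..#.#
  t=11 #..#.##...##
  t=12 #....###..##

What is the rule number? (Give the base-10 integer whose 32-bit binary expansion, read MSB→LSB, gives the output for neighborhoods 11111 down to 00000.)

  nb #####: next=#  (t=5,i=7, bit31=1)
  nb ####.: next=#  (t=5,i=8, bit30=1)
  nb ###.#: next=.  (t=3,i=2, bit29=0)
  nb ###..: next=#  (t=4,i=8, bit28=1)
  nb ##.##: next=.  (t=5,i=4, bit27=0)
  nb ##.#.: next=#  (t=0,i=4, bit26=1)
  nb ##..#: next=.  (t=8,i=11, bit25=0)
  nb ##...: next=#  (t=2,i=2, bit24=1)
  nb #.###: next=#  (t=5,i=5, bit23=1)
  nb #.##.: next=#  (t=1,i=10, bit22=1)
  nb #.#.#: next=.  (t=0,i=5, bit21=0)
  nb #.#..: next=#  (t=0,i=11, bit20=1)
  nb #..##: next=#  (t=0,i=1, bit19=1)
  nb #..#.: next=.  (t=1,i=3, bit18=0)
  nb #...#: next=.  (t=2,i=3, bit17=0)
  nb #....: next=.  (t=3,i=9, bit16=0)
  nb .####: next=.  (t=5,i=6, bit15=0)
  nb .###.: next=#  (t=3,i=1, bit14=1)
  nb .##.#: next=.  (t=0,i=3, bit13=0)
  nb .##..: next=#  (t=2,i=1, bit12=1)
  nb .#.##: next=.  (t=1,i=9, bit11=0)
  nb .#.#.: next=#  (t=0,i=6, bit10=1)
  nb .#..#: next=.  (t=0,i=0, bit9=0)
  nb .#...: next=#  (t=9,i=11, bit8=1)
  nb ..###: next=#  (t=3,i=0, bit7=1)
  nb ..##.: next=.  (t=0,i=2, bit6=0)
  nb ..#.#: next=.  (t=1,i=4, bit5=0)
  nb ..#..: next=.  (t=9,i=10, bit4=0)
  nb ...##: next=.  (t=3,i=11, bit3=0)
  nb ...#.: next=#  (t=2,i=4, bit2=1)
  nb ....#: next=.  (t=3,i=10, bit1=0)
  nb .....: next=#  (t=6,i=1, bit0=1)
  bits 11010101110110000101010110000101 = 3587724677

3587724677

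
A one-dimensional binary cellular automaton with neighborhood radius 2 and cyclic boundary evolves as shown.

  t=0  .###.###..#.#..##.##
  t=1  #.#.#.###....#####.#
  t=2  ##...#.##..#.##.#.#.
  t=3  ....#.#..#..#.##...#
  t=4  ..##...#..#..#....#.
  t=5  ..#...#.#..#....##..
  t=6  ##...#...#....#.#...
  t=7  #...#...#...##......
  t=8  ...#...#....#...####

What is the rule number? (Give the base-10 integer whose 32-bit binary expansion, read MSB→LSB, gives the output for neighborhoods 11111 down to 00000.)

  [31] ##### => .  t=1,i=15
  [30] ####. => #  t=1,i=16
  [29] ###.# => .  t=0,i=3
  [28] ###.. => #  t=0,i=7
  [27] ##.## => #  t=0,i=0
  [26] ##.#. => #  t=1,i=1
  [25] ##..# => #  t=0,i=8
  [24] ##... => .  t=1,i=9
  [23] #.### => .  t=0,i=1
  [22] #.##. => .  t=0,i=18
  [21] #.#.# => .  t=1,i=2
  [20] #.#.. => .  t=0,i=12
  [19] #..## => #  t=0,i=14
  [18] #..#. => .  t=0,i=9
  [17] #...# => .  t=2,i=3
  [16] #.... => .  t=1,i=10
  [15] .#### => #  t=1,i=14
  [14] .###. => #  t=0,i=2
  [13] .##.# => #  t=0,i=16
  [12] .##.. => .  t=2,i=1
  [11] .#.## => #  t=1,i=5
  [10] .#.#. => .  t=0,i=11
  [9] .#..# => #  t=0,i=13
  [8] .#... => .  t=3,i=0
  [7] ..### => #  t=1,i=13
  [6] ..##. => #  t=0,i=15
  [5] ..#.# => .  t=0,i=10
  [4] ..#.. => .  t=3,i=9
  [3] ...## => .  t=1,i=12
  [2] ...#. => #  t=2,i=4
  [1] ....# => #  t=1,i=11
  [0] ..... => #  t=7,i=16
  bits 01011110000010001110101011000111 = 1577642695

1577642695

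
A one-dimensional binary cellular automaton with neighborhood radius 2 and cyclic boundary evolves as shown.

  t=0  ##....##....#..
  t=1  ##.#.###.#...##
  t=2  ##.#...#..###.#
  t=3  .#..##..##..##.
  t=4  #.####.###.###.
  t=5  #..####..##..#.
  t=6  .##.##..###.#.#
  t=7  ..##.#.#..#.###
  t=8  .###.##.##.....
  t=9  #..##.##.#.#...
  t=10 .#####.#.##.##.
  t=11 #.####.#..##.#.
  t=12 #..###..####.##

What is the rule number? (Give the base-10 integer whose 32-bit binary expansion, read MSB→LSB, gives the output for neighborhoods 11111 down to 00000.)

  ##### -> #   bit 31 = 1  t=10,i=3
  ####. -> #   bit 30 = 1  t=1,i=0
  ###.# -> #   bit 29 = 1  t=1,i=1
  ###.. -> .   bit 28 = 0  t=5,i=6
  ##.## -> #   bit 27 = 1  t=2,i=13
  ##.#. -> .   bit 26 = 0  t=1,i=2
  ##..# -> .   bit 25 = 0  t=3,i=6
  ##... -> .   bit 24 = 0  t=0,i=2
  #.### -> .   bit 23 = 0  t=1,i=5
  #.##. -> .   bit 22 = 0  t=6,i=1
  #.#.# -> #   bit 21 = 1  t=1,i=3
  #.#.. -> .   bit 20 = 0  t=1,i=9
  #..## -> #   bit 19 = 1  t=0,i=14
  #..#. -> #   bit 18 = 1  t=3,i=0
  #...# -> #   bit 17 = 1  t=1,i=11
  #.... -> #   bit 16 = 1  t=0,i=3
  .#### -> #   bit 15 = 1  t=1,i=14
  .###. -> .   bit 14 = 0  t=1,i=6
  .##.# -> #   bit 13 = 1  t=6,i=2
  .##.. -> #   bit 12 = 1  t=0,i=1
  .#.## -> .   bit 11 = 0  t=1,i=4
  .#.#. -> #   bit 10 = 1  t=5,i=14
  .#..# -> #   bit 9 = 1  t=0,i=13
  .#... -> #   bit 8 = 1  t=1,i=10
  ..### -> .   bit 7 = 0  t=1,i=13
  ..##. -> #   bit 6 = 1  t=0,i=0
  ..#.# -> .   bit 5 = 0  t=5,i=13
  ..#.. -> .   bit 4 = 0  t=0,i=12
  ...## -> #   bit 3 = 1  t=0,i=5
  ...#. -> .   bit 2 = 0  t=0,i=11
  ....# -> .   bit 1 = 0  t=0,i=4
  ..... -> .   bit 0 = 0  t=8,i=12
  bits 11101000001011111011011101001000 = 3895441224

3895441224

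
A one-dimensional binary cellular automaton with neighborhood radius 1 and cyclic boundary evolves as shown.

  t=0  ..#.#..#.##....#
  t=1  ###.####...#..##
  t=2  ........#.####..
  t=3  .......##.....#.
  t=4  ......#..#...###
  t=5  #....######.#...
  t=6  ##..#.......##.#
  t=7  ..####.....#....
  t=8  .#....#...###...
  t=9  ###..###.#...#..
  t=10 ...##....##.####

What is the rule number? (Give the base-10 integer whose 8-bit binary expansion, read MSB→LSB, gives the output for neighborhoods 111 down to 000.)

  ###|.  b7=0 t=1,i=0
  ##.|.  b6=0 t=0,i=10
  #.#|.  b5=0 t=0,i=3
  #..|#  b4=1 t=0,i=0
  .##|.  b3=0 t=0,i=9
  .#.|#  b2=1 t=0,i=2
  ..#|#  b1=1 t=0,i=1
  ...|.  b0=0 t=0,i=12
  bits 00010110 = 22

22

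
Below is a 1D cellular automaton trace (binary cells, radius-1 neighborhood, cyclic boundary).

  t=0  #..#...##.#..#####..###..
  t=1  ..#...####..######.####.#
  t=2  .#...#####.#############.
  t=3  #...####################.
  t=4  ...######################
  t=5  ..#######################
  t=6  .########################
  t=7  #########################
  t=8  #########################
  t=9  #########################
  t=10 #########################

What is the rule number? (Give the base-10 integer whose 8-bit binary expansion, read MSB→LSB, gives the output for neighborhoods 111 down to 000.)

234

  [7] ### => #  t=0,i=14
  [6] ##. => #  t=0,i=8
  [5] #.# => #  t=0,i=9
  [4] #.. => .  t=0,i=1
  [3] .## => #  t=0,i=7
  [2] .#. => .  t=0,i=0
  [1] ..# => #  t=0,i=2
  [0] ... => .  t=0,i=5
  bits 11101010 = 234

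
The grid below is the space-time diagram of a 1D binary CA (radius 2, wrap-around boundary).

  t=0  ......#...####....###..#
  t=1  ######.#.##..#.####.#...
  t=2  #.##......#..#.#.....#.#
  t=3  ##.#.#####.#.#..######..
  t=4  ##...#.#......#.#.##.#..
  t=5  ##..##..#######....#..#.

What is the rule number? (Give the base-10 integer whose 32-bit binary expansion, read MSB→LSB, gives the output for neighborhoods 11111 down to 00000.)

2558604271

  nb #####: next=#  (t=1,i=2, bit31=1)
  nb ####.: next=.  (t=0,i=12, bit30=0)
  nb ###.#: next=.  (t=1,i=5, bit29=0)
  nb ###..: next=#  (t=0,i=13, bit28=1)
  nb ##.##: next=#  (t=2,i=1, bit27=1)
  nb ##.#.: next=.  (t=1,i=6, bit26=0)
  nb ##..#: next=.  (t=0,i=21, bit25=0)
  nb ##...: next=.  (t=0,i=14, bit24=0)
  nb #.###: next=#  (t=1,i=15, bit23=1)
  nb #.##.: next=.  (t=1,i=9, bit22=0)
  nb #.#.#: next=.  (t=1,i=7, bit21=0)
  nb #.#..: next=.  (t=1,i=20, bit20=0)
  nb #..##: next=.  (t=3,i=15, bit19=0)
  nb #..#.: next=.  (t=0,i=22, bit18=0)
  nb #...#: next=.  (t=0,i=8, bit17=0)
  nb #....: next=#  (t=0,i=1, bit16=1)
  nb .####: next=.  (t=0,i=11, bit15=0)
  nb .###.: next=.  (t=0,i=19, bit14=0)
  nb .##.#: next=#  (t=2,i=0, bit13=1)
  nb .##..: next=#  (t=1,i=10, bit12=1)
  nb .#.##: next=.  (t=1,i=8, bit11=0)
  nb .#.#.: next=.  (t=2,i=14, bit10=0)
  nb .#..#: next=#  (t=2,i=11, bit9=1)
  nb .#...: next=#  (t=0,i=0, bit8=1)
  nb ..###: next=#  (t=0,i=10, bit7=1)
  nb ..##.: next=#  (t=3,i=0, bit6=1)
  nb ..#.#: next=#  (t=1,i=13, bit5=1)
  nb ..#..: next=.  (t=0,i=6, bit4=0)
  nb ...##: next=#  (t=0,i=9, bit3=1)
  nb ...#.: next=#  (t=0,i=5, bit2=1)
  nb ....#: next=#  (t=0,i=4, bit1=1)
  nb .....: next=#  (t=0,i=2, bit0=1)
  bits 10011000100000010011001111101111 = 2558604271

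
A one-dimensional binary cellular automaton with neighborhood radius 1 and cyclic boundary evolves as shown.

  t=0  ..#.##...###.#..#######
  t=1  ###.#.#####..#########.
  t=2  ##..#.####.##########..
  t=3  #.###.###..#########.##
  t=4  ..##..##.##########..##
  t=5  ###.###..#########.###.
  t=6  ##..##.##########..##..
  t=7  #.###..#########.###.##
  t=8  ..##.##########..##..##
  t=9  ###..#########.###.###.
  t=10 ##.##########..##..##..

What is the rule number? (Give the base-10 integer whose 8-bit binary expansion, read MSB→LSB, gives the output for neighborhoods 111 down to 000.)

  ###|#  b7=1 t=0,i=10
  ##.|.  b6=0 t=0,i=5
  #.#|.  b5=0 t=0,i=3
  #..|#  b4=1 t=0,i=0
  .##|#  b3=1 t=0,i=4
  .#.|#  b2=1 t=0,i=2
  ..#|#  b1=1 t=0,i=1
  ...|#  b0=1 t=0,i=7
  bits 10011111 = 159

159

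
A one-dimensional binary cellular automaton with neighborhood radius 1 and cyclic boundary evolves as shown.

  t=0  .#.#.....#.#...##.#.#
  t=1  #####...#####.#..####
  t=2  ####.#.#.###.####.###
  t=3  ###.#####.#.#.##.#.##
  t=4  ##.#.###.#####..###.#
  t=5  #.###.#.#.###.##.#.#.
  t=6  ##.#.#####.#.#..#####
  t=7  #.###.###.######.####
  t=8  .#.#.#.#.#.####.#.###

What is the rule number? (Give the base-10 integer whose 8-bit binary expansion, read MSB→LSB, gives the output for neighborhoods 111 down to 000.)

  ###|#  b7=1 t=1,i=0
  ##.|.  b6=0 t=0,i=16
  #.#|#  b5=1 t=0,i=0
  #..|#  b4=1 t=0,i=4
  .##|.  b3=0 t=0,i=15
  .#.|#  b2=1 t=0,i=1
  ..#|#  b1=1 t=0,i=8
  ...|.  b0=0 t=0,i=5
  bits 10110110 = 182

182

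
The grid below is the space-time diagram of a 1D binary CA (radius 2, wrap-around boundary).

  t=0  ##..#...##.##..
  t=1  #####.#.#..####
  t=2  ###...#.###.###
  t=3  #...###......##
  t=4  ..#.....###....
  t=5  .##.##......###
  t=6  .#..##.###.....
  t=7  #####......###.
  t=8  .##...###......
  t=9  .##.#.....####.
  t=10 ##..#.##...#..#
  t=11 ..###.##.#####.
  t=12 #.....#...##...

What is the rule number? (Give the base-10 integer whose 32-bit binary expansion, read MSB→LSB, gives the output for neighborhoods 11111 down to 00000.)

  #####|#  b31=1 t=1,i=0
  ####.|.  b30=0 t=1,i=3
  ###.#|.  b29=0 t=1,i=4
  ###..|.  b28=0 t=2,i=2
  ##.##|.  b27=0 t=0,i=10
  ##.#.|.  b26=0 t=1,i=5
  ##..#|#  b25=1 t=0,i=2
  ##...|.  b24=0 t=2,i=3
  #.###|.  b23=0 t=2,i=8
  #.##.|#  b22=1 t=0,i=11
  #.#.#|#  b21=1 t=1,i=6
  #.#..|#  b20=1 t=1,i=8
  #..##|#  b19=1 t=0,i=14
  #..#.|#  b18=1 t=0,i=3
  #...#|#  b17=1 t=0,i=6
  #....|#  b16=1 t=3,i=8
  .####|#  b15=1 t=1,i=12
  .###.|.  b14=0 t=2,i=9
  .##.#|.  b13=0 t=0,i=9
  .##..|#  b12=1 t=0,i=1
  .#.##|.  b11=0 t=2,i=7
  .#.#.|.  b10=0 t=1,i=7
  .#..#|#  b9=1 t=1,i=9
  .#...|.  b8=0 t=0,i=5
  ..###|.  b7=0 t=1,i=11
  ..##.|#  b6=1 t=0,i=0
  ..#.#|#  b5=1 t=2,i=6
  ..#..|#  b4=1 t=0,i=4
  ...##|.  b3=0 t=0,i=7
  ...#.|#  b2=1 t=2,i=5
  ....#|.  b1=0 t=3,i=11
  .....|#  b0=1 t=3,i=9
  bits 10000010011111111001001001110101 = 2189398645

2189398645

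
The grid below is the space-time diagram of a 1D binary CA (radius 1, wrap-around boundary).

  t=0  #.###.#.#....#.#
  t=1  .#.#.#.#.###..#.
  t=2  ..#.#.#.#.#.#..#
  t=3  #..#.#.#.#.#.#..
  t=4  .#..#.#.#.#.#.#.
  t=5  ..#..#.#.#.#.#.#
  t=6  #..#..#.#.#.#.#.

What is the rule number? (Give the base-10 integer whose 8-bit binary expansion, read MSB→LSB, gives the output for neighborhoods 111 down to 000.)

177

  ###|#  b7=1 t=0,i=3
  ##.|.  b6=0 t=0,i=0
  #.#|#  b5=1 t=0,i=1
  #..|#  b4=1 t=0,i=9
  .##|.  b3=0 t=0,i=2
  .#.|.  b2=0 t=0,i=6
  ..#|.  b1=0 t=0,i=12
  ...|#  b0=1 t=0,i=10
  bits 10110001 = 177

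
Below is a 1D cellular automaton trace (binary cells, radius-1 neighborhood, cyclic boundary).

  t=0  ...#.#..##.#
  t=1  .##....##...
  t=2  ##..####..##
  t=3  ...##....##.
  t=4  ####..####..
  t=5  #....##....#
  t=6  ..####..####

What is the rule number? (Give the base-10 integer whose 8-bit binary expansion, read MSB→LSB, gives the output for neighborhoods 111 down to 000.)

  ###|.  b7=0 t=2,i=0
  ##.|.  b6=0 t=0,i=9
  #.#|.  b5=0 t=0,i=4
  #..|.  b4=0 t=0,i=0
  .##|#  b3=1 t=0,i=8
  .#.|.  b2=0 t=0,i=3
  ..#|#  b1=1 t=0,i=2
  ...|#  b0=1 t=0,i=1
  bits 00001011 = 11

11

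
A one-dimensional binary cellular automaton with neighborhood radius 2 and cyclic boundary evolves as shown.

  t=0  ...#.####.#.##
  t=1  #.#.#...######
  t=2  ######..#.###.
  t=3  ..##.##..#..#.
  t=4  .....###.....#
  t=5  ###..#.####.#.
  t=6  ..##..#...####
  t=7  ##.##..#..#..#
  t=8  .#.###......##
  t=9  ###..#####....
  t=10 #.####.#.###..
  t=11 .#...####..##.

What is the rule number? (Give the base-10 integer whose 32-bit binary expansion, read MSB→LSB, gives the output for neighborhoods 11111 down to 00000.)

3078167941

  #####|#  b31=1 t=1,i=10
  ####.|.  b30=0 t=0,i=7
  ###.#|#  b29=1 t=0,i=8
  ###..|#  b28=1 t=2,i=5
  ##.##|.  b27=0 t=2,i=13
  ##.#.|#  b26=1 t=0,i=9
  ##..#|#  b25=1 t=2,i=6
  ##...|#  b24=1 t=0,i=0
  #.###|.  b23=0 t=0,i=5
  #.##.|#  b22=1 t=0,i=12
  #.#.#|#  b21=1 t=0,i=10
  #.#..|#  b20=1 t=1,i=4
  #..##|#  b19=1 t=6,i=1
  #..#.|.  b18=0 t=2,i=7
  #...#|.  b17=0 t=0,i=1
  #....|#  b16=1 t=4,i=1
  .####|.  b15=0 t=0,i=6
  .###.|.  b14=0 t=2,i=11
  .##.#|.  b13=0 t=3,i=3
  .##..|#  b12=1 t=0,i=13
  .#.##|#  b11=1 t=0,i=4
  .#.#.|#  b10=1 t=1,i=3
  .#..#|.  b9=0 t=3,i=10
  .#...|#  b8=1 t=1,i=5
  ..###|#  b7=1 t=1,i=8
  ..##.|.  b6=0 t=3,i=2
  ..#.#|.  b5=0 t=0,i=3
  ..#..|.  b4=0 t=3,i=9
  ...##|.  b3=0 t=1,i=7
  ...#.|#  b2=1 t=0,i=2
  ....#|.  b1=0 t=4,i=3
  .....|#  b0=1 t=4,i=2
  bits 10110111011110010001110110000101 = 3078167941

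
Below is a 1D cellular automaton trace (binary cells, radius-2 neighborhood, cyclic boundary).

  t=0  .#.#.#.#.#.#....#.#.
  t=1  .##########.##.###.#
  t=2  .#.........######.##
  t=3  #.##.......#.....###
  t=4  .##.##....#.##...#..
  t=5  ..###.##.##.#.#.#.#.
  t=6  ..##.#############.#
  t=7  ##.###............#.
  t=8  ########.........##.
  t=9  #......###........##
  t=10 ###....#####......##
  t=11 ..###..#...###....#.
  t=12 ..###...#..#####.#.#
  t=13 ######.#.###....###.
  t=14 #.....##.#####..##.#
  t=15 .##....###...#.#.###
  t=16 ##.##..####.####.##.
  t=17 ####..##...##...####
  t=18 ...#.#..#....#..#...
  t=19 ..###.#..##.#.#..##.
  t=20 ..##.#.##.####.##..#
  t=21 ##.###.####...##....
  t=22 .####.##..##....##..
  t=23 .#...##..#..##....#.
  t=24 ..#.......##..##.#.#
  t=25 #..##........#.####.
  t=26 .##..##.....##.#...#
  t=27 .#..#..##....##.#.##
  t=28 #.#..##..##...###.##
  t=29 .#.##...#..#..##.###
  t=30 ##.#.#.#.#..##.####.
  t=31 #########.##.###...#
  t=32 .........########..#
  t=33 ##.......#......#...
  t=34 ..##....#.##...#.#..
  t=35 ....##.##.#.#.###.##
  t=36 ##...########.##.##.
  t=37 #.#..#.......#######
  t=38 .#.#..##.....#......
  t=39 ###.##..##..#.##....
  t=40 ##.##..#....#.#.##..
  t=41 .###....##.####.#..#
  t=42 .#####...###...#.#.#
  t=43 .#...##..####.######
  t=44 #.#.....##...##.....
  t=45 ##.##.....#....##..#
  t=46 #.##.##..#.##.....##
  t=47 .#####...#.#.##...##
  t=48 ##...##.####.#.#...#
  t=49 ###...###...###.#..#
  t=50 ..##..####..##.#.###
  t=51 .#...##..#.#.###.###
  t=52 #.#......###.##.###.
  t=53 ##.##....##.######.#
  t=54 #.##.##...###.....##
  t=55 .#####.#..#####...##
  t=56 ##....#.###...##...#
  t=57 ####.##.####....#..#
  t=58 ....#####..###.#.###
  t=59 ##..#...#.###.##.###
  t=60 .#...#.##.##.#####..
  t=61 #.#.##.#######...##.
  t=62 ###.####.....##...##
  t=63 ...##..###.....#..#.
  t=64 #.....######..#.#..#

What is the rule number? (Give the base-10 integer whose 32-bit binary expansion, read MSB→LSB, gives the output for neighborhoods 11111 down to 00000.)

  #####|.  b31=0 t=1,i=3
  ####.|.  b30=0 t=1,i=9
  ###.#|.  b29=0 t=1,i=10
  ###..|#  b28=1 t=7,i=5
  ##.##|#  b27=1 t=1,i=11
  ##.#.|#  b26=1 t=1,i=18
  ##..#|.  b25=0 t=11,i=5
  ##...|#  b24=1 t=3,i=4
  #.###|#  b23=1 t=1,i=1
  #.##.|#  b22=1 t=1,i=12
  #.#.#|#  b21=1 t=0,i=3
  #.#..|.  b20=0 t=0,i=11
  #..##|#  b19=1 t=6,i=1
  #..#.|.  b18=0 t=0,i=0
  #...#|.  b17=0 t=4,i=15
  #....|#  b16=1 t=0,i=13
  .####|.  b15=0 t=1,i=2
  .###.|#  b14=1 t=1,i=16
  .##.#|#  b13=1 t=1,i=13
  .##..|.  b12=0 t=3,i=3
  .#.##|.  b11=0 t=1,i=0
  .#.#.|#  b10=1 t=0,i=2
  .#..#|#  b9=1 t=0,i=19
  .#...|#  b8=1 t=0,i=12
  ..###|#  b7=1 t=2,i=11
  ..##.|.  b6=0 t=4,i=1
  ..#.#|#  b5=1 t=0,i=1
  ..#..|.  b4=0 t=3,i=11
  ...##|.  b3=0 t=2,i=10
  ...#.|#  b2=1 t=0,i=15
  ....#|.  b1=0 t=0,i=14
  .....|.  b0=0 t=2,i=4
  bits 00011101111010010110011110100100 = 501835684

501835684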